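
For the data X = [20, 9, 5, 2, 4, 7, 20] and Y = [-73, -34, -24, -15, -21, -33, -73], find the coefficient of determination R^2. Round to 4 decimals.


After computing the OLS fit (b0=-8.0813, b1=-3.2303):
SSres = 15.7277, SStot = 3498.0000.
R^2 = 1 - 15.7277/3498.0000 = 0.9955.

0.9955


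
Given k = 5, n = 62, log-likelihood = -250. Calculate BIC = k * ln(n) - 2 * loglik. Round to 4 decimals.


Compute k*ln(n) = 5*ln(62) = 5*4.127134 = 20.635670.
Then -2*loglik = 500.
BIC = 20.635670 + 500 = 520.635670, which rounds to 520.6357.

520.6357


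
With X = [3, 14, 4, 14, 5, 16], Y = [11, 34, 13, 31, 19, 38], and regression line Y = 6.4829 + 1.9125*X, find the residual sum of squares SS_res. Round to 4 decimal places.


Compute predicted values, then residuals = yi - yhat_i.
Residuals: [-1.2204, 0.7421, -1.1329, -2.2579, 2.9546, 0.9171].
SSres = sum(residual^2) = 17.9924.

17.9924


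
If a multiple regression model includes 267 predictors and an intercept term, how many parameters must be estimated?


Including the intercept, the model has 267 predictor coefficients + 1 intercept.
Total = 268.

268


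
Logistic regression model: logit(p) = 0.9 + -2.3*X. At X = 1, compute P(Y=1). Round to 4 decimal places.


Compute z = 0.9 + (-2.3)(1) = -1.4000.
exp(-z) = 4.0552.
P = 1/(1 + 4.0552) = 0.1978.

0.1978


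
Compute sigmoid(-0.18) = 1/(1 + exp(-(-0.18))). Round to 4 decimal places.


First, exp(0.1800) = 1.1972.
Then sigma(z) = 1/(1 + 1.1972) = 0.4551.

0.4551


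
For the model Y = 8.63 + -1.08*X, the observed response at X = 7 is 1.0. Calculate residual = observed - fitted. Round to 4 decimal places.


Fitted value at X = 7 is yhat = 8.63 + -1.08*7 = 1.0700.
Residual = 1.0 - 1.0700 = -0.0700.

-0.0700


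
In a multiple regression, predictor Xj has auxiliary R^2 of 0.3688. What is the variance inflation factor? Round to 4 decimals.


VIF = 1 / (1 - 0.3688).
= 1 / 0.6312 = 1.5843.

1.5843


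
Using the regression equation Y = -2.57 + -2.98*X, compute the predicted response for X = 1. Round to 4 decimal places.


Predicted value:
Y = -2.57 + (-2.98)(1) = -2.57 + -2.9800 = -5.5500.

-5.5500


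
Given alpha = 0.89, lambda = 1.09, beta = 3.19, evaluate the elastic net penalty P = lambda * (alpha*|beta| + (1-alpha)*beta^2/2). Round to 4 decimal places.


Compute:
L1 = 0.89 * 3.19 = 2.8391.
L2 = 0.11 * 3.19^2 / 2 = 0.5597.
Penalty = 1.09 * (2.8391 + 0.5597) = 3.7047.

3.7047


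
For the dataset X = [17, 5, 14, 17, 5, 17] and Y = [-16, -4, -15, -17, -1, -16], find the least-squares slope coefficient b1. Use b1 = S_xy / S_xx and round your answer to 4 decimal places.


The sample means are xbar = 12.5000 and ybar = -11.5000.
Compute S_xx = 175.5000 and S_xy = -205.5000.
Slope b1 = S_xy / S_xx = -205.5000 / 175.5000 = -1.1709.

-1.1709


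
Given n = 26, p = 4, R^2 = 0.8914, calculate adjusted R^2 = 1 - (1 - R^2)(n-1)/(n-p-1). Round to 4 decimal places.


Plug in: Adj R^2 = 1 - (1 - 0.8914) * 25/21.
= 1 - 0.1086 * 25/21
= 1 - 2.7150 / 21
= 1 - 0.1293 = 0.8707.

0.8707


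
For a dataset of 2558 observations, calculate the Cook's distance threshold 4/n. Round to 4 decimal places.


Using the rule of thumb:
Threshold = 4 / 2558 = 0.0016.

0.0016


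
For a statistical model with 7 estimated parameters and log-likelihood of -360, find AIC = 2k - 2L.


AIC = 2*7 - 2*(-360).
= 14 + 720 = 734.

734


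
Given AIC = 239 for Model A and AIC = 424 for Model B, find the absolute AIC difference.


Absolute difference = |239 - 424| = 185.
The model with lower AIC (A) is preferred.

185


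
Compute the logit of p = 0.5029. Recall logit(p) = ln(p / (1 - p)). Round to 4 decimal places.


1 - p = 0.4971.
p/(1-p) = 1.0117.
logit = ln(1.0117) = 0.0116.

0.0116


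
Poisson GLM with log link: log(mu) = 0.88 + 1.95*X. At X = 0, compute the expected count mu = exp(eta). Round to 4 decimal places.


eta = 0.88 + 1.95 * 0 = 0.8800.
mu = exp(0.8800) = 2.4109.

2.4109


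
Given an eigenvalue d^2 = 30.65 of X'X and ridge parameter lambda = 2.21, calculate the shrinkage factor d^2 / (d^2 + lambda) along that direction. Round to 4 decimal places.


Denominator = d^2 + lambda = 30.65 + 2.21 = 32.8600.
Shrinkage = 30.65 / 32.8600 = 0.9327.

0.9327


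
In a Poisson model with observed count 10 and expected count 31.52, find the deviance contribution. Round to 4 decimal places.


y/mu = 10/31.52 = 0.317259 (approx.), and ln(10/31.52) = -1.148037.
y * ln(y/mu) = 10 * -1.148037 = -11.480370.
y - mu = -21.52.
D = 2 * (-11.480370 - -21.52) = 20.079260, which rounds to 20.0793.

20.0793


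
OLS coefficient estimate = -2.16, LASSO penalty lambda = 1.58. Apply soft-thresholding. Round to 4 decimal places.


Check: |-2.16| = 2.16 vs lambda = 1.58.
Since |beta| > lambda, coefficient = sign(beta)*(|beta| - lambda) = -0.5800.
Soft-thresholded coefficient = -0.5800.

-0.5800


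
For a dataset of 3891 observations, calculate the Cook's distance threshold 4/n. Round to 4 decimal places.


The threshold is 4/n.
4/3891 = 0.0010.

0.0010


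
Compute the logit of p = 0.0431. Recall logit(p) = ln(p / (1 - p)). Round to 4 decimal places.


1 - p = 0.9569.
p/(1-p) = 0.0450.
logit = ln(0.0450) = -3.1002.

-3.1002


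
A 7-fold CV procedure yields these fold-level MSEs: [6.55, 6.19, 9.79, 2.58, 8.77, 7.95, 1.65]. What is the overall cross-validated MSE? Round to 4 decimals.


Sum of fold MSEs = 43.4800.
Average = 43.4800 / 7 = 6.2114.

6.2114


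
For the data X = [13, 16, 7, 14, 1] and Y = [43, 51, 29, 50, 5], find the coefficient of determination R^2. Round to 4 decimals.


Fit the OLS line: b0 = 3.9854, b1 = 3.0995.
SSres = 30.5080.
SStot = 1479.2000.
R^2 = 1 - 30.5080/1479.2000 = 0.9794.

0.9794


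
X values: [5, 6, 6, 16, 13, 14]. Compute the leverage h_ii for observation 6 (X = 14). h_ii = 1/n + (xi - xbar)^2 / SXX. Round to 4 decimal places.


Mean of X: xbar = 10.0000.
SXX = 118.0000.
For X = 14: h = 1/6 + (14 - 10.0000)^2/118.0000 = 0.3023.

0.3023


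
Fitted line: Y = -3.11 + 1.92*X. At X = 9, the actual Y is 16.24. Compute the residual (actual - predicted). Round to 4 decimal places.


Fitted value at X = 9 is yhat = -3.11 + 1.92*9 = 14.1700.
Residual = 16.24 - 14.1700 = 2.0700.

2.0700


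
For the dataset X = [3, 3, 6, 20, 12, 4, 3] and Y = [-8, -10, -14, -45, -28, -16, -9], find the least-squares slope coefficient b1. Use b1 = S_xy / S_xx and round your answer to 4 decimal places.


Calculate xbar = 7.2857, ybar = -18.5714.
S_xx = 251.4286, S_xy = -517.8571.
Using b1 = S_xy / S_xx = -517.8571 / 251.4286, we get b1 = -2.0597.

-2.0597


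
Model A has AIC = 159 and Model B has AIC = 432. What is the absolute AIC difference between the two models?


Absolute difference = |159 - 432| = 273.
The model with lower AIC (A) is preferred.

273


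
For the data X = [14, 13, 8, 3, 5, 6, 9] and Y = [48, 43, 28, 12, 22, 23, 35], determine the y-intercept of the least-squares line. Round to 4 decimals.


The slope is b1 = 3.0747.
Sample means are xbar = 8.2857 and ybar = 30.1429.
Intercept: b0 = 30.1429 - (3.0747)(8.2857) = 4.6667.

4.6667


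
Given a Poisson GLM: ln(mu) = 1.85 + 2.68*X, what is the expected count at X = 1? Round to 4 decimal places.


eta = 1.85 + 2.68 * 1 = 4.5300.
mu = exp(4.5300) = 92.7586.

92.7586


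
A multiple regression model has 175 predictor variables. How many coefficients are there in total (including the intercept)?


Total coefficients = number of predictors + 1 (for the intercept).
= 175 + 1 = 176.

176


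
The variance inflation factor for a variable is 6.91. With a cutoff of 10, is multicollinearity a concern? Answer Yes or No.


Check: VIF = 6.91 vs threshold = 10.
Since 6.91 < 10, the answer is No.

No


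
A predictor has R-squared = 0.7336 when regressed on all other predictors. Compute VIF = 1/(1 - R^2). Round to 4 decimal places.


Using VIF = 1/(1 - R^2_j):
1 - 0.7336 = 0.2664.
VIF = 3.7538.

3.7538


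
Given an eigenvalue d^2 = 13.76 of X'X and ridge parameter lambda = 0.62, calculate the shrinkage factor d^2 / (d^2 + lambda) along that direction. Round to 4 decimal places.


d^2 + lambda = 13.76 + 0.62 = 14.3800.
Shrinkage factor = 13.76/14.3800 = 0.9569.

0.9569


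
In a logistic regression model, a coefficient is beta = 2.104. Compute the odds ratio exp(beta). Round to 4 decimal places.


Odds ratio = exp(beta) = exp(2.104).
= 8.1989.

8.1989


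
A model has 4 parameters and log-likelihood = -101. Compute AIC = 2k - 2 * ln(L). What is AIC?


Compute:
2k = 2*4 = 8.
-2*loglik = -2*(-101) = 202.
AIC = 8 + 202 = 210.

210


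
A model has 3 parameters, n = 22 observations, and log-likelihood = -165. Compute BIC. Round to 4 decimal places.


Compute k*ln(n) = 3*ln(22) = 3*3.091042 = 9.273126.
Then -2*loglik = 330.
BIC = 9.273126 + 330 = 339.273126, which rounds to 339.2731.

339.2731


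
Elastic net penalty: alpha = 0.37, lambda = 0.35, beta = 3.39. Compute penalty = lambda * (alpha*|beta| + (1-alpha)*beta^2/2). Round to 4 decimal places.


L1 component = 0.37 * |3.39| = 1.2543.
L2 component = 0.63 * 3.39^2 / 2 = 3.6200.
Penalty = 0.35 * (1.2543 + 3.6200) = 0.35 * 4.8743 = 1.7060.

1.7060


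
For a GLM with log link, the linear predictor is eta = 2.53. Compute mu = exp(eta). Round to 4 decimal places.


The inverse log link gives:
mu = exp(2.53) = 12.5535.

12.5535


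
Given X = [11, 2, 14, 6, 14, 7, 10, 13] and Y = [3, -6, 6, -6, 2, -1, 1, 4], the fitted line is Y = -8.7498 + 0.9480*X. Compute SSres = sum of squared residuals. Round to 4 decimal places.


For each point, residual = actual - predicted.
Residuals: [1.3218, 0.8538, 1.4778, -2.9382, -2.5222, 1.1138, 0.2698, 0.4258].
Sum of squared residuals = 21.1492.

21.1492


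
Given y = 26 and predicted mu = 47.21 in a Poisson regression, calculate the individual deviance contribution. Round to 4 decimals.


Compute y*ln(y/mu) = 26*ln(26/47.21) = 26*-0.596509 = -15.509234.
y - mu = -21.21.
D = 2*(-15.509234 - (-21.21)) = 11.401532, which rounds to 11.4015.

11.4015


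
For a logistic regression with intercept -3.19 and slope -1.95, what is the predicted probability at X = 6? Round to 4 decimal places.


z = -3.19 + -1.95 * 6 = -14.8900.
Sigmoid: P = 1 / (1 + exp(14.8900)) = 0.0000.

0.0000


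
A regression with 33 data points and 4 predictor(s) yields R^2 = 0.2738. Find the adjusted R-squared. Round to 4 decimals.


Adjusted R^2 = 1 - (1 - R^2) * (n-1)/(n-p-1).
(1 - R^2) = 0.7262.
(n-1)/(n-p-1) = 32/28.
(1 - R^2) * (n-1) = 0.7262 * 32 = 23.2384.
Divide by (n-p-1): 23.2384 / 28 = 0.8299.
Adj R^2 = 1 - 0.8299 = 0.1701.

0.1701


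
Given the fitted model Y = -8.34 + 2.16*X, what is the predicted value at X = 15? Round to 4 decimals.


Plug X = 15 into Y = -8.34 + 2.16*X:
Y = -8.34 + 32.4000 = 24.0600.

24.0600


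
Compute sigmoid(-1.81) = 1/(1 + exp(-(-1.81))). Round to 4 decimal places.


First, exp(1.8100) = 6.1104.
Then sigma(z) = 1/(1 + 6.1104) = 0.1406.

0.1406


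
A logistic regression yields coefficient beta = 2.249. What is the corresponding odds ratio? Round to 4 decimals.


exp(2.249) = 9.4783.
So the odds ratio is 9.4783.

9.4783


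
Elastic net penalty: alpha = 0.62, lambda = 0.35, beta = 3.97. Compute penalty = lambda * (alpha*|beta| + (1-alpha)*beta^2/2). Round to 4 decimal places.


L1 component = 0.62 * |3.97| = 2.4614.
L2 component = 0.38 * 3.97^2 / 2 = 2.9946.
Penalty = 0.35 * (2.4614 + 2.9946) = 0.35 * 5.4560 = 1.9096.

1.9096


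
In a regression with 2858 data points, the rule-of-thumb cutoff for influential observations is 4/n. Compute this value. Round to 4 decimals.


Cook's distance cutoff = 4/n = 4/2858.
= 0.0014.

0.0014


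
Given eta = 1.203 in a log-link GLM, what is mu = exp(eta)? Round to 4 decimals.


The inverse log link gives:
mu = exp(1.203) = 3.3301.

3.3301


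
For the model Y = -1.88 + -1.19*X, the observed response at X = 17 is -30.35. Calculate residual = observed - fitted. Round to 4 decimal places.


Fitted value at X = 17 is yhat = -1.88 + -1.19*17 = -22.1100.
Residual = -30.35 - -22.1100 = -8.2400.

-8.2400


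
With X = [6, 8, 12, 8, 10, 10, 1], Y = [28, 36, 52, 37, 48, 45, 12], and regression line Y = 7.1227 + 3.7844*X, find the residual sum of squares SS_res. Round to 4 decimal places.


Compute predicted values, then residuals = yi - yhat_i.
Residuals: [-1.8291, -1.3979, -0.5355, -0.3979, 3.0333, 0.0333, 1.0929].
SSres = sum(residual^2) = 16.1413.

16.1413


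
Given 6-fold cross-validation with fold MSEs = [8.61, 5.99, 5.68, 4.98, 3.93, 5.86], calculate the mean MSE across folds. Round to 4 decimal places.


Sum of fold MSEs = 35.0500.
Average = 35.0500 / 6 = 5.8417.

5.8417


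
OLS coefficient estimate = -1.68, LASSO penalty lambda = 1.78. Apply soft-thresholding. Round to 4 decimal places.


Absolute value: |-1.68| = 1.68.
Compare to lambda = 1.78.
Since |beta| <= lambda, the coefficient is set to 0.

0.0000


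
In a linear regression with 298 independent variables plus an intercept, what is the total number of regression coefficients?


Including the intercept, the model has 298 predictor coefficients + 1 intercept.
Total = 299.

299


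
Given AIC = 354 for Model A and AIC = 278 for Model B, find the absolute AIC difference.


Compute |354 - 278| = 76.
Model B has the smaller AIC.

76


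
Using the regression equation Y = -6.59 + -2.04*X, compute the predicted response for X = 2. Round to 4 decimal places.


Substitute X = 2 into the equation:
Y = -6.59 + -2.04 * 2 = -6.59 + -4.0800 = -10.6700.

-10.6700


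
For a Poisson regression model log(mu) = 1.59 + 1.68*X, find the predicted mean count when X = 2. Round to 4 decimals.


Linear predictor: eta = 1.59 + (1.68)(2) = 4.9500.
Expected count: mu = exp(4.9500) = 141.1750.

141.1750


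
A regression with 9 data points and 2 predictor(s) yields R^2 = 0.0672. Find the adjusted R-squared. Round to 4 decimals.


Adjusted R^2 = 1 - (1 - R^2) * (n-1)/(n-p-1).
(1 - R^2) = 0.9328.
(n-1)/(n-p-1) = 8/6.
(1 - R^2) * (n-1) = 0.9328 * 8 = 7.4624.
Divide by (n-p-1): 7.4624 / 6 = 1.2437.
Adj R^2 = 1 - 1.2437 = -0.2437.

-0.2437


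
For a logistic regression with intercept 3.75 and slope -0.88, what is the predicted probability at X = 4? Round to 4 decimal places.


z = 3.75 + -0.88 * 4 = 0.2300.
Sigmoid: P = 1 / (1 + exp(-0.2300)) = 0.5572.

0.5572


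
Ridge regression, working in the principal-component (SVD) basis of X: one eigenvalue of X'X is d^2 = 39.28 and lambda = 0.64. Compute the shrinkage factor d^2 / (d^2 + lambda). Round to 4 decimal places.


Denominator = d^2 + lambda = 39.28 + 0.64 = 39.9200.
Shrinkage = 39.28 / 39.9200 = 0.9840.

0.9840


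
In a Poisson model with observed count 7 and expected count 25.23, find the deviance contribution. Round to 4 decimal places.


First: ln(7/25.23) = -1.282124.
Then: 7 * -1.282124 = -8.974868.
y - mu = 7 - 25.23 = -18.23.
D = 2(-8.974868 - -18.23) = 18.510264, which rounds to 18.5103.

18.5103


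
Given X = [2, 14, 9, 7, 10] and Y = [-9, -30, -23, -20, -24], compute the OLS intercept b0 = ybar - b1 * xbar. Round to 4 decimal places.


Compute b1 = -1.7435 from the OLS formula.
With xbar = 8.4000 and ybar = -21.2000, the intercept is:
b0 = -21.2000 - -1.7435 * 8.4000 = -6.5544.

-6.5544


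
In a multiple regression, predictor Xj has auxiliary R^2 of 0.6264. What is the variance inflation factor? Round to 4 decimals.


Using VIF = 1/(1 - R^2_j):
1 - 0.6264 = 0.3736.
VIF = 2.6767.

2.6767


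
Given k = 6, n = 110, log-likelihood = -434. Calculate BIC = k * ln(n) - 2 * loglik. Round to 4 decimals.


k * ln(n) = 6 * ln(110) = 6 * 4.700480 = 28.202880.
-2 * loglik = -2 * (-434) = 868.
BIC = 28.202880 + 868 = 896.202880, which rounds to 896.2029.

896.2029


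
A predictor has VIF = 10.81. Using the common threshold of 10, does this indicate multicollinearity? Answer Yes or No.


The threshold is 10.
VIF = 10.81 is >= 10.
Multicollinearity indication: Yes.

Yes


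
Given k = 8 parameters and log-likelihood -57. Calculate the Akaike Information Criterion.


AIC = 2*8 - 2*(-57).
= 16 + 114 = 130.

130


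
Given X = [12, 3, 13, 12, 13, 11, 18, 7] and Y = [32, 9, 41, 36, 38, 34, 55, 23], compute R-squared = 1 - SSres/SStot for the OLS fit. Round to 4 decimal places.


After computing the OLS fit (b0=0.3753, b1=2.9775):
SSres = 26.8047, SStot = 1258.0000.
R^2 = 1 - 26.8047/1258.0000 = 0.9787.

0.9787


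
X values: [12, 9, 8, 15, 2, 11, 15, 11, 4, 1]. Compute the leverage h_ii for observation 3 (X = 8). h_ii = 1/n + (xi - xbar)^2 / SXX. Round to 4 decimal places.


n = 10, xbar = 8.8000.
SXX = sum((xi - xbar)^2) = 227.6000.
h = 1/10 + (8 - 8.8000)^2 / 227.6000 = 0.1028.

0.1028


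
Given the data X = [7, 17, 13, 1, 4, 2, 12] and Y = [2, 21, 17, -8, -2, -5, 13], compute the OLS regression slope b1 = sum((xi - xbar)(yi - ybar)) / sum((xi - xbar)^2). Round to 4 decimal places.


Calculate xbar = 8.0000, ybar = 5.4286.
S_xx = 224.0000, S_xy = 418.0000.
Using b1 = S_xy / S_xx = 418.0000 / 224.0000, we get b1 = 1.8661.

1.8661


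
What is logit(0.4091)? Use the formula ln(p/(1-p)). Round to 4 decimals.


Compute the odds: 0.4091/0.5909 = 0.6923.
Take the natural log: ln(0.6923) = -0.3677.

-0.3677


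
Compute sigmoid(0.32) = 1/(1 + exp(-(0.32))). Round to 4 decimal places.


Compute exp(-0.3200) = 0.7261.
Sigmoid = 1 / (1 + 0.7261) = 1 / 1.7261 = 0.5793.

0.5793


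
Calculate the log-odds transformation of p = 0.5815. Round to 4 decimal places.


The odds are p/(1-p) = 0.5815 / 0.4185 = 1.3895.
logit(p) = ln(1.3895) = 0.3289.

0.3289


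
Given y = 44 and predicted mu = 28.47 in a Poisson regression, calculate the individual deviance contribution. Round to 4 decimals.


First: ln(44/28.47) = 0.435339.
Then: 44 * 0.435339 = 19.154916.
y - mu = 44 - 28.47 = 15.53.
D = 2(19.154916 - 15.53) = 7.249832, which rounds to 7.2498.

7.2498


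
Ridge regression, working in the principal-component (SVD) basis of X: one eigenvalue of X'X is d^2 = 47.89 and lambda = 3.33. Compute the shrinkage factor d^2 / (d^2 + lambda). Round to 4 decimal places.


d^2 + lambda = 47.89 + 3.33 = 51.2200.
Shrinkage factor = 47.89/51.2200 = 0.9350.

0.9350


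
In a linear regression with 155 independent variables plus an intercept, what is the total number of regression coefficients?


Total coefficients = number of predictors + 1 (for the intercept).
= 155 + 1 = 156.

156


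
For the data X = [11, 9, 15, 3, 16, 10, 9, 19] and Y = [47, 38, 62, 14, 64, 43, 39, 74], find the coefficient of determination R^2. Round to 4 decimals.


Fit the OLS line: b0 = 4.4673, b1 = 3.7528.
SSres = 11.1236.
SStot = 2489.8750.
R^2 = 1 - 11.1236/2489.8750 = 0.9955.

0.9955


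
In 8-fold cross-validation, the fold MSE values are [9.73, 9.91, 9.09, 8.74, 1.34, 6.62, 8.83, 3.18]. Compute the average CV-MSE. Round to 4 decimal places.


Sum of fold MSEs = 57.4400.
Average = 57.4400 / 8 = 7.1800.

7.1800


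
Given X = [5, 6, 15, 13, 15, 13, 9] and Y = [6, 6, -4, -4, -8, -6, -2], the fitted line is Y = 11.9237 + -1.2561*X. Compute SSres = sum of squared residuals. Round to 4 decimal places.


Compute predicted values, then residuals = yi - yhat_i.
Residuals: [0.3568, 1.6129, 2.9178, 0.4056, -1.0822, -1.5944, -2.6188].
SSres = sum(residual^2) = 21.9782.

21.9782


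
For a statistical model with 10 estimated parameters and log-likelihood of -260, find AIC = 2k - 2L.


AIC = 2k - 2*loglik = 2(10) - 2(-260).
= 20 + 520 = 540.

540


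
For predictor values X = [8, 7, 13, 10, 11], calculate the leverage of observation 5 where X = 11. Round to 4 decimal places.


n = 5, xbar = 9.8000.
SXX = sum((xi - xbar)^2) = 22.8000.
h = 1/5 + (11 - 9.8000)^2 / 22.8000 = 0.2632.

0.2632


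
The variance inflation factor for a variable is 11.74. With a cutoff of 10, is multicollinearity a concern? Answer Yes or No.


The threshold is 10.
VIF = 11.74 is >= 10.
Multicollinearity indication: Yes.

Yes


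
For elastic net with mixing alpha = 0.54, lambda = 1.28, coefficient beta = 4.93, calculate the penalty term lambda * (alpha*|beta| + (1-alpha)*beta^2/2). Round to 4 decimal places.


Compute:
L1 = 0.54 * 4.93 = 2.6622.
L2 = 0.46 * 4.93^2 / 2 = 5.5901.
Penalty = 1.28 * (2.6622 + 5.5901) = 10.5630.

10.5630


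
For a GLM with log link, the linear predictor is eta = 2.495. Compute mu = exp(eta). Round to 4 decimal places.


Apply the inverse link:
mu = e^2.495 = 12.1217.

12.1217


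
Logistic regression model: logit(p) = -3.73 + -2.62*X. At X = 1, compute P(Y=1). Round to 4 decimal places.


Linear predictor: z = -3.73 + -2.62 * 1 = -6.3500.
P = 1/(1 + exp(6.3500)) = 1/(1 + 572.4927) = 0.0017.

0.0017


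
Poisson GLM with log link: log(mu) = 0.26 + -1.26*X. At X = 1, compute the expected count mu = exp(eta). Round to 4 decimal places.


Compute eta = 0.26 + -1.26 * 1 = -1.0000.
Apply inverse link: mu = e^-1.0000 = 0.3679.

0.3679


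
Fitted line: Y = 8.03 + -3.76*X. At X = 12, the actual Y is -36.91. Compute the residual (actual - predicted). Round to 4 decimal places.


Predicted = 8.03 + -3.76 * 12 = -37.0900.
Residual = -36.91 - -37.0900 = 0.1800.

0.1800


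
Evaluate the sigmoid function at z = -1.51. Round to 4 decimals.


First, exp(1.5100) = 4.5267.
Then sigma(z) = 1/(1 + 4.5267) = 0.1809.

0.1809


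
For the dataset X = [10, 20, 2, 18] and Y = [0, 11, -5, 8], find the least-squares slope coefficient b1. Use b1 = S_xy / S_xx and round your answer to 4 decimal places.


Calculate xbar = 12.5000, ybar = 3.5000.
S_xx = 203.0000, S_xy = 179.0000.
Using b1 = S_xy / S_xx = 179.0000 / 203.0000, we get b1 = 0.8818.

0.8818


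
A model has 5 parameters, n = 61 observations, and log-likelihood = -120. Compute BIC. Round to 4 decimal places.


Compute k*ln(n) = 5*ln(61) = 5*4.110874 = 20.554370.
Then -2*loglik = 240.
BIC = 20.554370 + 240 = 260.554370, which rounds to 260.5544.

260.5544


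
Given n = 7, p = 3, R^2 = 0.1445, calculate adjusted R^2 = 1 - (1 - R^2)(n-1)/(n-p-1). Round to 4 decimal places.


Plug in: Adj R^2 = 1 - (1 - 0.1445) * 6/3.
= 1 - 0.8555 * 6/3
= 1 - 5.1330 / 3
= 1 - 1.7110 = -0.7110.

-0.7110


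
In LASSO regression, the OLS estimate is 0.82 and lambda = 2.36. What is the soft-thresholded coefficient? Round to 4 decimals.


Check: |0.82| = 0.82 vs lambda = 2.36.
Since |beta| <= lambda, the coefficient is set to 0.
Soft-thresholded coefficient = 0.0000.

0.0000


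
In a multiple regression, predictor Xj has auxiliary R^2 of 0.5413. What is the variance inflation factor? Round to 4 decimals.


VIF = 1 / (1 - 0.5413).
= 1 / 0.4587 = 2.1801.

2.1801


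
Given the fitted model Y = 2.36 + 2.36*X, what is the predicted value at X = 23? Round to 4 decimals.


Substitute X = 23 into the equation:
Y = 2.36 + 2.36 * 23 = 2.36 + 54.2800 = 56.6400.

56.6400


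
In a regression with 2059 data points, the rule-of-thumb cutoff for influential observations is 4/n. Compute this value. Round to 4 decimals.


Using the rule of thumb:
Threshold = 4 / 2059 = 0.0019.

0.0019


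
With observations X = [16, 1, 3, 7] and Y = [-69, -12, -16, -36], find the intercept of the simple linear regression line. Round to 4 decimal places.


First find the slope: b1 = -3.9040.
Means: xbar = 6.7500, ybar = -33.2500.
b0 = ybar - b1 * xbar = -33.2500 - -3.9040 * 6.7500 = -6.8983.

-6.8983


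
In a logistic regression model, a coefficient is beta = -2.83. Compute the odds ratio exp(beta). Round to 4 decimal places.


The odds ratio is computed as:
OR = e^(-2.83) = 0.0590.

0.0590


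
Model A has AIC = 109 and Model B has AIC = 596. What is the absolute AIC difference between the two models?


Absolute difference = |109 - 596| = 487.
The model with lower AIC (A) is preferred.

487


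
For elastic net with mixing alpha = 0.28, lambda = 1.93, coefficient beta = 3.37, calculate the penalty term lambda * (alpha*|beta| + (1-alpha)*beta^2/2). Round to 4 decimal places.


alpha * |beta| = 0.28 * 3.37 = 0.9436.
(1-alpha) * beta^2/2 = 0.72 * 11.3569/2 = 4.0885.
Total = 1.93 * (0.9436 + 4.0885) = 9.7119.

9.7119


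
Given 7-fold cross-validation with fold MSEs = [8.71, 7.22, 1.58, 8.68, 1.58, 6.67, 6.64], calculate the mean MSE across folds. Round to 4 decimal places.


Total MSE across folds = 41.0800.
CV-MSE = 41.0800/7 = 5.8686.

5.8686


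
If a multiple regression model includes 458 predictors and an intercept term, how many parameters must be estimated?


Including the intercept, the model has 458 predictor coefficients + 1 intercept.
Total = 459.

459


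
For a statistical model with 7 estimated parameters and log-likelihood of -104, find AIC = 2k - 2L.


Compute:
2k = 2*7 = 14.
-2*loglik = -2*(-104) = 208.
AIC = 14 + 208 = 222.

222


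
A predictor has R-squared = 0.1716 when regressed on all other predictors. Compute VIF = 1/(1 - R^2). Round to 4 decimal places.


Denominator: 1 - 0.1716 = 0.8284.
VIF = 1 / 0.8284 = 1.2071.

1.2071


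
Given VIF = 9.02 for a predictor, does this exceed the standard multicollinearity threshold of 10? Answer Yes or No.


Check: VIF = 9.02 vs threshold = 10.
Since 9.02 < 10, the answer is No.

No


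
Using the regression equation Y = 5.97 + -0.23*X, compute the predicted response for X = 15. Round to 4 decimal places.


Substitute X = 15 into the equation:
Y = 5.97 + -0.23 * 15 = 5.97 + -3.4500 = 2.5200.

2.5200


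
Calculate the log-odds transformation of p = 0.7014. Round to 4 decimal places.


The odds are p/(1-p) = 0.7014 / 0.2986 = 2.3490.
logit(p) = ln(2.3490) = 0.8540.

0.8540


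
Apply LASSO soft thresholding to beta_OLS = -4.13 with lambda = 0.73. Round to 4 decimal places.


Absolute value: |-4.13| = 4.13.
Compare to lambda = 0.73.
Since |beta| > lambda, coefficient = sign(beta)*(|beta| - lambda) = -3.4000.

-3.4000


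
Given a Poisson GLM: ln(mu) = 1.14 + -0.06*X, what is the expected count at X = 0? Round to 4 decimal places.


Compute eta = 1.14 + -0.06 * 0 = 1.1400.
Apply inverse link: mu = e^1.1400 = 3.1268.

3.1268


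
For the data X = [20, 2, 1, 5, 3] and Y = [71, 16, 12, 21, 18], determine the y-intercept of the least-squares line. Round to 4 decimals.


First find the slope: b1 = 3.1094.
Means: xbar = 6.2000, ybar = 27.6000.
b0 = ybar - b1 * xbar = 27.6000 - 3.1094 * 6.2000 = 8.3217.

8.3217


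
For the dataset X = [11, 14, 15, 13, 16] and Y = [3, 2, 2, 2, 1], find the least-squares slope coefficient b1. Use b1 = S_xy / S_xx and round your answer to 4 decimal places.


The sample means are xbar = 13.8000 and ybar = 2.0000.
Compute S_xx = 14.8000 and S_xy = -5.0000.
Slope b1 = S_xy / S_xx = -5.0000 / 14.8000 = -0.3378.

-0.3378


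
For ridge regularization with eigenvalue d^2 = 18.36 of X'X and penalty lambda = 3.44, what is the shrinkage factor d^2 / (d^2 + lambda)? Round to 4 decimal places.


Denominator = d^2 + lambda = 18.36 + 3.44 = 21.8000.
Shrinkage = 18.36 / 21.8000 = 0.8422.

0.8422


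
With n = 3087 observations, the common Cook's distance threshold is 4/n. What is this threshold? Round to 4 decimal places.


The threshold is 4/n.
4/3087 = 0.0013.

0.0013


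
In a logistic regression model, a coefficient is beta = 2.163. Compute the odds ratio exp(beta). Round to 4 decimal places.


The odds ratio is computed as:
OR = e^(2.163) = 8.6972.

8.6972


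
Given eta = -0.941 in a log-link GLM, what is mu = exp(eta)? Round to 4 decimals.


The inverse log link gives:
mu = exp(-0.941) = 0.3902.

0.3902


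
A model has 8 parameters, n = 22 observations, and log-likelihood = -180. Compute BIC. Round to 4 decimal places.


ln(22) = 3.091042.
k * ln(n) = 8 * 3.091042 = 24.728336.
-2L = 360.
BIC = 24.728336 + 360 = 384.728336, which rounds to 384.7283.

384.7283


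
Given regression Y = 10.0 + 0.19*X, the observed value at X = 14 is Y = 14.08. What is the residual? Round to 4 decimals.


Predicted = 10.0 + 0.19 * 14 = 12.6600.
Residual = 14.08 - 12.6600 = 1.4200.

1.4200


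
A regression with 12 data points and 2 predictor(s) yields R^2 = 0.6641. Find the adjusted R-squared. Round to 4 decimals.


Adjusted R^2 = 1 - (1 - R^2) * (n-1)/(n-p-1).
(1 - R^2) = 0.3359.
(n-1)/(n-p-1) = 11/9.
(1 - R^2) * (n-1) = 0.3359 * 11 = 3.6949.
Divide by (n-p-1): 3.6949 / 9 = 0.4105.
Adj R^2 = 1 - 0.4105 = 0.5895.

0.5895


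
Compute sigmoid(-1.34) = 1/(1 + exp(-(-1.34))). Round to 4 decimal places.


exp(1.3400) = 3.8190.
1 + exp(-z) = 4.8190.
sigmoid = 1/4.8190 = 0.2075.

0.2075


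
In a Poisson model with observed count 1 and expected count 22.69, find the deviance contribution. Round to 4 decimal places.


y/mu = 1/22.69 = 0.044072 (approx.), and ln(1/22.69) = -3.121924.
y * ln(y/mu) = 1 * -3.121924 = -3.121924.
y - mu = -21.69.
D = 2 * (-3.121924 - -21.69) = 37.136152, which rounds to 37.1362.

37.1362


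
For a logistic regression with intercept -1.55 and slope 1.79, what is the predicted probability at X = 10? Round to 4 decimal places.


z = -1.55 + 1.79 * 10 = 16.3500.
Sigmoid: P = 1 / (1 + exp(-16.3500)) = 1.0000.

1.0000


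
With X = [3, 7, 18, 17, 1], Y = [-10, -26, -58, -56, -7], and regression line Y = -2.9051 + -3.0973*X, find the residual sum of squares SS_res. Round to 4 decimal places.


Predicted values from Y = -2.9051 + -3.0973*X.
Residuals: [2.1970, -1.4138, 0.6565, -0.4408, -0.9976].
SSres = 8.4461.

8.4461


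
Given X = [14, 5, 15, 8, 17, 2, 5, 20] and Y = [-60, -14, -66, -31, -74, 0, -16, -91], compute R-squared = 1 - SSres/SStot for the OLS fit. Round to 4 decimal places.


The fitted line is Y = 9.9094 + -5.0148*X.
SSres = 5.4333, SStot = 7638.0000.
R^2 = 1 - SSres/SStot = 0.9993.

0.9993


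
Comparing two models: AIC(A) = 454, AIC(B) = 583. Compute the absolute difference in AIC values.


Absolute difference = |454 - 583| = 129.
The model with lower AIC (A) is preferred.

129


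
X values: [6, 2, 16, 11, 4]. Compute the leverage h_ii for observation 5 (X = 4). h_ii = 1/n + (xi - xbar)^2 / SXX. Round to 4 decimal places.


Compute xbar = 7.8000 with n = 5 observations.
SXX = 128.8000.
Leverage = 1/5 + (4 - 7.8000)^2/128.8000 = 0.3121.

0.3121


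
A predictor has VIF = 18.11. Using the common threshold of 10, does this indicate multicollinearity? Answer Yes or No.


The threshold is 10.
VIF = 18.11 is >= 10.
Multicollinearity indication: Yes.

Yes


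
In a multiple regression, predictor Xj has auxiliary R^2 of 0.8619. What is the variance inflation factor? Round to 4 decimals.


VIF = 1 / (1 - 0.8619).
= 1 / 0.1381 = 7.2411.

7.2411


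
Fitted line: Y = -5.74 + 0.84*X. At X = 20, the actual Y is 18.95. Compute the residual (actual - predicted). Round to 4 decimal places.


Fitted value at X = 20 is yhat = -5.74 + 0.84*20 = 11.0600.
Residual = 18.95 - 11.0600 = 7.8900.

7.8900


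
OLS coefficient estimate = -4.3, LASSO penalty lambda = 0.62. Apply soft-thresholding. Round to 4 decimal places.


Absolute value: |-4.3| = 4.3.
Compare to lambda = 0.62.
Since |beta| > lambda, coefficient = sign(beta)*(|beta| - lambda) = -3.6800.

-3.6800


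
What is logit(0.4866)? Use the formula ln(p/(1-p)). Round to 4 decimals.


Compute the odds: 0.4866/0.5134 = 0.9478.
Take the natural log: ln(0.9478) = -0.0536.

-0.0536


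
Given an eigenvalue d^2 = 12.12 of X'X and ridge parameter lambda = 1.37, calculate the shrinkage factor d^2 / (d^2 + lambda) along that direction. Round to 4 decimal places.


Denominator = d^2 + lambda = 12.12 + 1.37 = 13.4900.
Shrinkage = 12.12 / 13.4900 = 0.8984.

0.8984


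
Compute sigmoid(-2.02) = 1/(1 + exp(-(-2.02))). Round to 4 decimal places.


Compute exp(2.0200) = 7.5383.
Sigmoid = 1 / (1 + 7.5383) = 1 / 8.5383 = 0.1171.

0.1171


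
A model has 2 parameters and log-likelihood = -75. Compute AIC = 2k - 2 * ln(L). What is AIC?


AIC = 2k - 2*loglik = 2(2) - 2(-75).
= 4 + 150 = 154.

154


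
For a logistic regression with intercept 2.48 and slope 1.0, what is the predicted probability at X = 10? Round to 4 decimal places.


z = 2.48 + 1.0 * 10 = 12.4800.
Sigmoid: P = 1 / (1 + exp(-12.4800)) = 1.0000.

1.0000


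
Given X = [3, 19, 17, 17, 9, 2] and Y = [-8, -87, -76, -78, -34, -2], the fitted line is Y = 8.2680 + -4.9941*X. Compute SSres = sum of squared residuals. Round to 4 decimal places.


Compute predicted values, then residuals = yi - yhat_i.
Residuals: [-1.2857, -0.3801, 0.6317, -1.3683, 2.6789, -0.2798].
SSres = sum(residual^2) = 11.3236.

11.3236


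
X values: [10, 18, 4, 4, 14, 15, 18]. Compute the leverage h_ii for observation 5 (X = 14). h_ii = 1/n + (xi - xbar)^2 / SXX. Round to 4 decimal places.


Mean of X: xbar = 11.8571.
SXX = 216.8571.
For X = 14: h = 1/7 + (14 - 11.8571)^2/216.8571 = 0.1640.

0.1640


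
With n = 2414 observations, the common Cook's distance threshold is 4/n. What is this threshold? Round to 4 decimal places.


Using the rule of thumb:
Threshold = 4 / 2414 = 0.0017.

0.0017


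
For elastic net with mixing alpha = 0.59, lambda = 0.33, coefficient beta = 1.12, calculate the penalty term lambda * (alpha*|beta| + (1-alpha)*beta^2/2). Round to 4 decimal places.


alpha * |beta| = 0.59 * 1.12 = 0.6608.
(1-alpha) * beta^2/2 = 0.41 * 1.2544/2 = 0.2572.
Total = 0.33 * (0.6608 + 0.2572) = 0.3029.

0.3029


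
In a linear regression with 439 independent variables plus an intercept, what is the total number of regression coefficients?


Total coefficients = number of predictors + 1 (for the intercept).
= 439 + 1 = 440.

440


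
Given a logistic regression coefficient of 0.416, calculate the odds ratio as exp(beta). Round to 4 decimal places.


exp(0.416) = 1.5159.
So the odds ratio is 1.5159.

1.5159


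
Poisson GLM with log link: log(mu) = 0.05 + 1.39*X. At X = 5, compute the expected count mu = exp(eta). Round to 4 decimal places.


Linear predictor: eta = 0.05 + (1.39)(5) = 7.0000.
Expected count: mu = exp(7.0000) = 1096.6332.

1096.6332


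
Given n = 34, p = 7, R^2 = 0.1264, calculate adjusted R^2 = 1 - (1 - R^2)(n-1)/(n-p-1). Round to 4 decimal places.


Plug in: Adj R^2 = 1 - (1 - 0.1264) * 33/26.
= 1 - 0.8736 * 33/26
= 1 - 28.8288 / 26
= 1 - 1.1088 = -0.1088.

-0.1088


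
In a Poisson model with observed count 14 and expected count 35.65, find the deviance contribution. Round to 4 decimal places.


First: ln(14/35.65) = -0.934692.
Then: 14 * -0.934692 = -13.085688.
y - mu = 14 - 35.65 = -21.65.
D = 2(-13.085688 - -21.65) = 17.128624, which rounds to 17.1286.

17.1286


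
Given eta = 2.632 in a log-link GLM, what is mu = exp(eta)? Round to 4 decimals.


Apply the inverse link:
mu = e^2.632 = 13.9015.

13.9015


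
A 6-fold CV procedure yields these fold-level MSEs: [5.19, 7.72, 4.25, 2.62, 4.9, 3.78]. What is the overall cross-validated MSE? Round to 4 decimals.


Sum of fold MSEs = 28.4600.
Average = 28.4600 / 6 = 4.7433.

4.7433


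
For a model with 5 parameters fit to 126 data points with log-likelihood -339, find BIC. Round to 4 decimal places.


Compute k*ln(n) = 5*ln(126) = 5*4.836282 = 24.181410.
Then -2*loglik = 678.
BIC = 24.181410 + 678 = 702.181410, which rounds to 702.1814.

702.1814


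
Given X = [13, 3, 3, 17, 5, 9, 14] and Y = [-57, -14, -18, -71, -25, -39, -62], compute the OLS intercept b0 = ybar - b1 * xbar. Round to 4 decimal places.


First find the slope: b1 = -4.0089.
Means: xbar = 9.1429, ybar = -40.8571.
b0 = ybar - b1 * xbar = -40.8571 - -4.0089 * 9.1429 = -4.2044.

-4.2044


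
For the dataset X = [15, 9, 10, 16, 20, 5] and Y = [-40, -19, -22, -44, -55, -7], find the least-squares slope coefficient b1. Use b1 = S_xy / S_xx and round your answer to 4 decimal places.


The sample means are xbar = 12.5000 and ybar = -31.1667.
Compute S_xx = 149.5000 and S_xy = -492.5000.
Slope b1 = S_xy / S_xx = -492.5000 / 149.5000 = -3.2943.

-3.2943


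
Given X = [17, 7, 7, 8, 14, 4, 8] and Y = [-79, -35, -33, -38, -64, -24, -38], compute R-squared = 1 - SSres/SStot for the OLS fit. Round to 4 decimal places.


After computing the OLS fit (b0=-4.4699, b1=-4.3032):
SSres = 12.0787, SStot = 2297.7143.
R^2 = 1 - 12.0787/2297.7143 = 0.9947.

0.9947


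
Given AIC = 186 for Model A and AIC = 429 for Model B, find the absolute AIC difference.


|AIC_A - AIC_B| = |186 - 429| = 243.
Model A is preferred (lower AIC).

243


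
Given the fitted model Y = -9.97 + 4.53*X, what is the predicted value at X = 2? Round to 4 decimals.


Plug X = 2 into Y = -9.97 + 4.53*X:
Y = -9.97 + 9.0600 = -0.9100.

-0.9100


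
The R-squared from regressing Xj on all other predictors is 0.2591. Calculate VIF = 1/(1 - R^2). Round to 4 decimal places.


Denominator: 1 - 0.2591 = 0.7409.
VIF = 1 / 0.7409 = 1.3497.

1.3497


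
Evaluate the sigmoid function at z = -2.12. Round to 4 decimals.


exp(2.1200) = 8.3311.
1 + exp(-z) = 9.3311.
sigmoid = 1/9.3311 = 0.1072.

0.1072


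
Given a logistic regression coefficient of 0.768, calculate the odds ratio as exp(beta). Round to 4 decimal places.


Odds ratio = exp(beta) = exp(0.768).
= 2.1555.

2.1555


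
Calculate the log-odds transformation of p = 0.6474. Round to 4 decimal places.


1 - p = 0.3526.
p/(1-p) = 1.8361.
logit = ln(1.8361) = 0.6076.

0.6076


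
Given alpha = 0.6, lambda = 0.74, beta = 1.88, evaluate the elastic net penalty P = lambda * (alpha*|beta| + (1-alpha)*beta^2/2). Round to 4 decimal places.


Compute:
L1 = 0.6 * 1.88 = 1.1280.
L2 = 0.4 * 1.88^2 / 2 = 0.7069.
Penalty = 0.74 * (1.1280 + 0.7069) = 1.3578.

1.3578


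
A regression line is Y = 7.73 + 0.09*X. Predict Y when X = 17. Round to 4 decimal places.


Predicted value:
Y = 7.73 + (0.09)(17) = 7.73 + 1.5300 = 9.2600.

9.2600


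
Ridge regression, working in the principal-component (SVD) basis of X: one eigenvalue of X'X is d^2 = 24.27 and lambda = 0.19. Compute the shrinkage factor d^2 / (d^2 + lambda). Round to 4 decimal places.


Compute the denominator: 24.27 + 0.19 = 24.4600.
Shrinkage factor = 24.27 / 24.4600 = 0.9922.

0.9922


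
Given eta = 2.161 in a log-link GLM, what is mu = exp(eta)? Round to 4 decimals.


Apply the inverse link:
mu = e^2.161 = 8.6798.

8.6798


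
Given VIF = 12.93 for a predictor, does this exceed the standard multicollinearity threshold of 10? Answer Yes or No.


Compare VIF = 12.93 to the threshold of 10.
12.93 >= 10, so the answer is Yes.

Yes


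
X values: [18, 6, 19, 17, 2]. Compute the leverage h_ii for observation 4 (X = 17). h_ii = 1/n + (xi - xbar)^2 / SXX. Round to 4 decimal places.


Mean of X: xbar = 12.4000.
SXX = 245.2000.
For X = 17: h = 1/5 + (17 - 12.4000)^2/245.2000 = 0.2863.

0.2863


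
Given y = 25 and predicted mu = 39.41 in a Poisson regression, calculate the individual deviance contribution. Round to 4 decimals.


First: ln(25/39.41) = -0.455144.
Then: 25 * -0.455144 = -11.378600.
y - mu = 25 - 39.41 = -14.41.
D = 2(-11.378600 - -14.41) = 6.062800, which rounds to 6.0628.

6.0628


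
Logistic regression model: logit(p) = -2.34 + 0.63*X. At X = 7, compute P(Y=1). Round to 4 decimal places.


z = -2.34 + 0.63 * 7 = 2.0700.
Sigmoid: P = 1 / (1 + exp(-2.0700)) = 0.8880.

0.8880


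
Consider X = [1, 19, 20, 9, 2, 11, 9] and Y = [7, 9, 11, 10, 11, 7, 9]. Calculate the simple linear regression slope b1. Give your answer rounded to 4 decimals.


Calculate xbar = 10.1429, ybar = 9.1429.
S_xx = 328.8571, S_xy = 18.8571.
Using b1 = S_xy / S_xx = 18.8571 / 328.8571, we get b1 = 0.0573.

0.0573


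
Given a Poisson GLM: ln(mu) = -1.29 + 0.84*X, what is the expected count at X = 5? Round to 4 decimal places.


Linear predictor: eta = -1.29 + (0.84)(5) = 2.9100.
Expected count: mu = exp(2.9100) = 18.3568.

18.3568
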